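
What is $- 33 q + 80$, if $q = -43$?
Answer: $1499$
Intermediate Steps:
$- 33 q + 80 = \left(-33\right) \left(-43\right) + 80 = 1419 + 80 = 1499$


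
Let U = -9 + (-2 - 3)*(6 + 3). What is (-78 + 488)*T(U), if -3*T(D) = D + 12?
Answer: 5740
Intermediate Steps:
U = -54 (U = -9 - 5*9 = -9 - 45 = -54)
T(D) = -4 - D/3 (T(D) = -(D + 12)/3 = -(12 + D)/3 = -4 - D/3)
(-78 + 488)*T(U) = (-78 + 488)*(-4 - ⅓*(-54)) = 410*(-4 + 18) = 410*14 = 5740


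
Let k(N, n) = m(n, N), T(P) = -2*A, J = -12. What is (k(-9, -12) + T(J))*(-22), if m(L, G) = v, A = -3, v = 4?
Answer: -220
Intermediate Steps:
m(L, G) = 4
T(P) = 6 (T(P) = -2*(-3) = 6)
k(N, n) = 4
(k(-9, -12) + T(J))*(-22) = (4 + 6)*(-22) = 10*(-22) = -220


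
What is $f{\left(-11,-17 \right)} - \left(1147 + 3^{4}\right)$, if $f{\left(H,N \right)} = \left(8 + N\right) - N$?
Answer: $-1220$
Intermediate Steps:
$f{\left(H,N \right)} = 8$
$f{\left(-11,-17 \right)} - \left(1147 + 3^{4}\right) = 8 - \left(1147 + 3^{4}\right) = 8 - \left(1147 + 81\right) = 8 - 1228 = -1220$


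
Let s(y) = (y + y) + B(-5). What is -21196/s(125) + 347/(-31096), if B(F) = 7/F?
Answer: -3295985401/38652328 ≈ -85.273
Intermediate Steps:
s(y) = -7/5 + 2*y (s(y) = (y + y) + 7/(-5) = 2*y + 7*(-1/5) = 2*y - 7/5 = -7/5 + 2*y)
-21196/s(125) + 347/(-31096) = -21196/(-7/5 + 2*125) + 347/(-31096) = -21196/(-7/5 + 250) + 347*(-1/31096) = -21196/1243/5 - 347/31096 = -21196*5/1243 - 347/31096 = -105980/1243 - 347/31096 = -3295985401/38652328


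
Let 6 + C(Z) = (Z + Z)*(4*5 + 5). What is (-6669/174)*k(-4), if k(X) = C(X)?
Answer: 228969/29 ≈ 7895.5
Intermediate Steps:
C(Z) = -6 + 50*Z (C(Z) = -6 + (Z + Z)*(4*5 + 5) = -6 + (2*Z)*(20 + 5) = -6 + (2*Z)*25 = -6 + 50*Z)
k(X) = -6 + 50*X
(-6669/174)*k(-4) = (-6669/174)*(-6 + 50*(-4)) = (-6669/174)*(-6 - 200) = -57*39/58*(-206) = -2223/58*(-206) = 228969/29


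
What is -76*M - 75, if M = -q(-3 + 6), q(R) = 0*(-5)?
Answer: -75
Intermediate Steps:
q(R) = 0
M = 0 (M = -1*0 = 0)
-76*M - 75 = -76*0 - 75 = 0 - 75 = -75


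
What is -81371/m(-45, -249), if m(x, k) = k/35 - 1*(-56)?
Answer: -2847985/1711 ≈ -1664.5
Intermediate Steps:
m(x, k) = 56 + k/35 (m(x, k) = k*(1/35) + 56 = k/35 + 56 = 56 + k/35)
-81371/m(-45, -249) = -81371/(56 + (1/35)*(-249)) = -81371/(56 - 249/35) = -81371/1711/35 = -81371*35/1711 = -2847985/1711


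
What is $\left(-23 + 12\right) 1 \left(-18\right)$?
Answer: $198$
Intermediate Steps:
$\left(-23 + 12\right) 1 \left(-18\right) = \left(-11\right) \left(-18\right) = 198$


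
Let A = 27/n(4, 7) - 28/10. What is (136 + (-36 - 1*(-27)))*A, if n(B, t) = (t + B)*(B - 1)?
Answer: -13843/55 ≈ -251.69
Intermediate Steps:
n(B, t) = (-1 + B)*(B + t) (n(B, t) = (B + t)*(-1 + B) = (-1 + B)*(B + t))
A = -109/55 (A = 27/(4² - 1*4 - 1*7 + 4*7) - 28/10 = 27/(16 - 4 - 7 + 28) - 28*⅒ = 27/33 - 14/5 = 27*(1/33) - 14/5 = 9/11 - 14/5 = -109/55 ≈ -1.9818)
(136 + (-36 - 1*(-27)))*A = (136 + (-36 - 1*(-27)))*(-109/55) = (136 + (-36 + 27))*(-109/55) = (136 - 9)*(-109/55) = 127*(-109/55) = -13843/55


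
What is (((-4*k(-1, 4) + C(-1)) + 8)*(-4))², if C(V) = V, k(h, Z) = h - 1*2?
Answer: 5776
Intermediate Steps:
k(h, Z) = -2 + h (k(h, Z) = h - 2 = -2 + h)
(((-4*k(-1, 4) + C(-1)) + 8)*(-4))² = (((-4*(-2 - 1) - 1) + 8)*(-4))² = (((-4*(-3) - 1) + 8)*(-4))² = (((12 - 1) + 8)*(-4))² = ((11 + 8)*(-4))² = (19*(-4))² = (-76)² = 5776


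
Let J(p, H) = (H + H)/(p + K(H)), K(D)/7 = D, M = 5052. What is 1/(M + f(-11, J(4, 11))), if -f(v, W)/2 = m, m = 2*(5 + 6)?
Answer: 1/5008 ≈ 0.00019968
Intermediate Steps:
K(D) = 7*D
J(p, H) = 2*H/(p + 7*H) (J(p, H) = (H + H)/(p + 7*H) = (2*H)/(p + 7*H) = 2*H/(p + 7*H))
m = 22 (m = 2*11 = 22)
f(v, W) = -44 (f(v, W) = -2*22 = -44)
1/(M + f(-11, J(4, 11))) = 1/(5052 - 44) = 1/5008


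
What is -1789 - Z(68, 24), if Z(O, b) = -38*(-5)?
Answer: -1979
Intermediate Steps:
Z(O, b) = 190
-1789 - Z(68, 24) = -1789 - 1*190 = -1789 - 190 = -1979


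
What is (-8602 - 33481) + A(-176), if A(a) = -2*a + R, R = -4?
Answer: -41735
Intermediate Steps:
A(a) = -4 - 2*a (A(a) = -2*a - 4 = -4 - 2*a)
(-8602 - 33481) + A(-176) = (-8602 - 33481) + (-4 - 2*(-176)) = -42083 + (-4 + 352) = -42083 + 348 = -41735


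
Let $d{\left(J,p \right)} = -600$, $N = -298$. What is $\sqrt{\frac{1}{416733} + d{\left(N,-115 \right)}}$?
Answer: $\frac{i \sqrt{104199835556667}}{416733} \approx 24.495 i$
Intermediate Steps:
$\sqrt{\frac{1}{416733} + d{\left(N,-115 \right)}} = \sqrt{\frac{1}{416733} - 600} = \sqrt{- \frac{250039799}{416733}} = \frac{i \sqrt{104199835556667}}{416733}$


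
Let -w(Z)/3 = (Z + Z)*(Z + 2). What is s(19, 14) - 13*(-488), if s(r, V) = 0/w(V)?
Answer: 6344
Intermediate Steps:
w(Z) = -6*Z*(2 + Z) (w(Z) = -3*(Z + Z)*(Z + 2) = -3*2*Z*(2 + Z) = -6*Z*(2 + Z))
s(r, V) = 0 (s(r, V) = 0/((-6*V*(2 + V))) = 0*(-1/(6*V*(2 + V))) = 0)
s(19, 14) - 13*(-488) = 0 - 13*(-488) = 0 + 6344 = 6344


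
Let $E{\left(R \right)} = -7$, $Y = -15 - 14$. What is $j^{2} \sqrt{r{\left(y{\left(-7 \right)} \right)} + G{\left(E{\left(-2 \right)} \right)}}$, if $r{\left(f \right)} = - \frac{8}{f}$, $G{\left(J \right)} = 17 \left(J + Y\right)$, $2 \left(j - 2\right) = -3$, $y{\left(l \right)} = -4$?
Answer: $\frac{i \sqrt{610}}{4} \approx 6.1745 i$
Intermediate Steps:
$Y = -29$ ($Y = -15 - 14 = -29$)
$j = \frac{1}{2}$ ($j = 2 + \frac{1}{2} \left(-3\right) = 2 - \frac{3}{2} = \frac{1}{2} \approx 0.5$)
$G{\left(J \right)} = -493 + 17 J$ ($G{\left(J \right)} = 17 \left(J - 29\right) = 17 \left(-29 + J\right) = -493 + 17 J$)
$j^{2} \sqrt{r{\left(y{\left(-7 \right)} \right)} + G{\left(E{\left(-2 \right)} \right)}} = \frac{\sqrt{- \frac{8}{-4} + \left(-493 + 17 \left(-7\right)\right)}}{4} = \frac{\sqrt{\left(-8\right) \left(- \frac{1}{4}\right) - 612}}{4} = \frac{\sqrt{2 - 612}}{4} = \frac{\sqrt{-610}}{4} = \frac{i \sqrt{610}}{4}$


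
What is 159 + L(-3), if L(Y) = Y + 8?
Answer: 164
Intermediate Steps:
L(Y) = 8 + Y
159 + L(-3) = 159 + (8 - 3) = 159 + 5 = 164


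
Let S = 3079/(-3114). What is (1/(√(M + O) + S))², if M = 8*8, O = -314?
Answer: 9696996/(3079 - 15570*I*√10)² ≈ -0.0039534 + 0.00049639*I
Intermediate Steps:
S = -3079/3114 (S = 3079*(-1/3114) = -3079/3114 ≈ -0.98876)
M = 64
(1/(√(M + O) + S))² = (1/(√(64 - 314) - 3079/3114))² = (1/(√(-250) - 3079/3114))² = (1/(5*I*√10 - 3079/3114))² = (1/(-3079/3114 + 5*I*√10))² = (-3079/3114 + 5*I*√10)⁻²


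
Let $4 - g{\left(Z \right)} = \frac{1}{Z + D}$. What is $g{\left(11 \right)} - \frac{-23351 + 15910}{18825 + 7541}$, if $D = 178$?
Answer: $\frac{21312679}{4983174} \approx 4.2769$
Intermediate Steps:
$g{\left(Z \right)} = 4 - \frac{1}{178 + Z}$ ($g{\left(Z \right)} = 4 - \frac{1}{Z + 178} = 4 - \frac{1}{178 + Z}$)
$g{\left(11 \right)} - \frac{-23351 + 15910}{18825 + 7541} = \frac{711 + 4 \cdot 11}{178 + 11} - \frac{-23351 + 15910}{18825 + 7541} = \frac{711 + 44}{189} - - \frac{7441}{26366} = \frac{1}{189} \cdot 755 - \left(-7441\right) \frac{1}{26366} = \frac{755}{189} - - \frac{7441}{26366} = \frac{755}{189} + \frac{7441}{26366} = \frac{21312679}{4983174}$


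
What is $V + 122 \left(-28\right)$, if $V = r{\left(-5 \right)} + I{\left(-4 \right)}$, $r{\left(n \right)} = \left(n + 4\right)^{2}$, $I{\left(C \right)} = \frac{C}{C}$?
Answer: $-3414$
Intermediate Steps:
$I{\left(C \right)} = 1$
$r{\left(n \right)} = \left(4 + n\right)^{2}$
$V = 2$ ($V = \left(4 - 5\right)^{2} + 1 = \left(-1\right)^{2} + 1 = 1 + 1 = 2$)
$V + 122 \left(-28\right) = 2 + 122 \left(-28\right) = 2 - 3416 = -3414$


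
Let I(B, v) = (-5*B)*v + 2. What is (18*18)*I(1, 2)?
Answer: -2592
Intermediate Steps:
I(B, v) = 2 - 5*B*v (I(B, v) = -5*B*v + 2 = 2 - 5*B*v)
(18*18)*I(1, 2) = (18*18)*(2 - 5*1*2) = 324*(2 - 10) = 324*(-8) = -2592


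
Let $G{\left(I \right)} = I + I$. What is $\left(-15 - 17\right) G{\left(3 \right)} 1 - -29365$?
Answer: $29173$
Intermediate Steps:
$G{\left(I \right)} = 2 I$
$\left(-15 - 17\right) G{\left(3 \right)} 1 - -29365 = \left(-15 - 17\right) 2 \cdot 3 \cdot 1 - -29365 = \left(-15 - 17\right) 6 \cdot 1 + 29365 = \left(-32\right) 6 \cdot 1 + 29365 = \left(-192\right) 1 + 29365 = -192 + 29365 = 29173$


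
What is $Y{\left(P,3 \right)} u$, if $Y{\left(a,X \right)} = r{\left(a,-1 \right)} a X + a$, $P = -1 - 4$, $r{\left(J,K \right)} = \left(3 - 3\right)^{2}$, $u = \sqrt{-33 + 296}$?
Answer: $- 5 \sqrt{263} \approx -81.086$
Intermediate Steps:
$u = \sqrt{263} \approx 16.217$
$r{\left(J,K \right)} = 0$ ($r{\left(J,K \right)} = 0^{2} = 0$)
$P = -5$ ($P = -1 - 4 = -5$)
$Y{\left(a,X \right)} = a$ ($Y{\left(a,X \right)} = 0 a X + a = 0 X + a = 0 + a = a$)
$Y{\left(P,3 \right)} u = - 5 \sqrt{263}$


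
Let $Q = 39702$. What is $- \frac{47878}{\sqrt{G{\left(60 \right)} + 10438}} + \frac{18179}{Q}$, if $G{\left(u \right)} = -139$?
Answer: $\frac{18179}{39702} - \frac{47878 \sqrt{10299}}{10299} \approx -471.32$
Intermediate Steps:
$- \frac{47878}{\sqrt{G{\left(60 \right)} + 10438}} + \frac{18179}{Q} = - \frac{47878}{\sqrt{-139 + 10438}} + \frac{18179}{39702} = - \frac{47878}{\sqrt{10299}} + 18179 \cdot \frac{1}{39702} = - 47878 \frac{\sqrt{10299}}{10299} + \frac{18179}{39702} = - \frac{47878 \sqrt{10299}}{10299} + \frac{18179}{39702} = \frac{18179}{39702} - \frac{47878 \sqrt{10299}}{10299}$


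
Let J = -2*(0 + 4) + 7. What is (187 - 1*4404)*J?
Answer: 4217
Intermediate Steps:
J = -1 (J = -2*4 + 7 = -8 + 7 = -1)
(187 - 1*4404)*J = (187 - 1*4404)*(-1) = (187 - 4404)*(-1) = -4217*(-1) = 4217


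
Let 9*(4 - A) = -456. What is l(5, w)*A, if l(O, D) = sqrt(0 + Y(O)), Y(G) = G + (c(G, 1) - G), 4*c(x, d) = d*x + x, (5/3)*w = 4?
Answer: 82*sqrt(10)/3 ≈ 86.436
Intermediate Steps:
w = 12/5 (w = (3/5)*4 = 12/5 ≈ 2.4000)
A = 164/3 (A = 4 - 1/9*(-456) = 4 + 152/3 = 164/3 ≈ 54.667)
c(x, d) = x/4 + d*x/4 (c(x, d) = (d*x + x)/4 = (x + d*x)/4 = x/4 + d*x/4)
Y(G) = G/2 (Y(G) = G + (G*(1 + 1)/4 - G) = G + ((1/4)*G*2 - G) = G + (G/2 - G) = G - G/2 = G/2)
l(O, D) = sqrt(2)*sqrt(O)/2 (l(O, D) = sqrt(0 + O/2) = sqrt(O/2) = sqrt(2)*sqrt(O)/2)
l(5, w)*A = (sqrt(2)*sqrt(5)/2)*(164/3) = (sqrt(10)/2)*(164/3) = 82*sqrt(10)/3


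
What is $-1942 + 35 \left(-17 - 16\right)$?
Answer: $-3097$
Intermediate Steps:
$-1942 + 35 \left(-17 - 16\right) = -1942 + 35 \left(-33\right) = -1942 - 1155 = -3097$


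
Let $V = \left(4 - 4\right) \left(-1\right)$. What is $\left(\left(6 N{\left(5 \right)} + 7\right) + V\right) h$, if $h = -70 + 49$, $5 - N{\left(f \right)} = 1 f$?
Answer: $-147$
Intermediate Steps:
$N{\left(f \right)} = 5 - f$ ($N{\left(f \right)} = 5 - 1 f = 5 - f$)
$V = 0$ ($V = 0 \left(-1\right) = 0$)
$h = -21$
$\left(\left(6 N{\left(5 \right)} + 7\right) + V\right) h = \left(\left(6 \left(5 - 5\right) + 7\right) + 0\right) \left(-21\right) = \left(\left(6 \cdot 0 + 7\right) + 0\right) \left(-21\right) = \left(\left(0 + 7\right) + 0\right) \left(-21\right) = \left(7 + 0\right) \left(-21\right) = 7 \left(-21\right) = -147$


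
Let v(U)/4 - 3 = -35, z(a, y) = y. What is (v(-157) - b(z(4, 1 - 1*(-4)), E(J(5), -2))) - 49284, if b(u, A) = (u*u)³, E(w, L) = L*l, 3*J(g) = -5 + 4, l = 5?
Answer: -65037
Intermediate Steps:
v(U) = -128 (v(U) = 12 + 4*(-35) = 12 - 140 = -128)
J(g) = -⅓ (J(g) = (-5 + 4)/3 = (⅓)*(-1) = -⅓)
E(w, L) = 5*L (E(w, L) = L*5 = 5*L)
b(u, A) = u⁶ (b(u, A) = (u²)³ = u⁶)
(v(-157) - b(z(4, 1 - 1*(-4)), E(J(5), -2))) - 49284 = (-128 - (1 - 1*(-4))⁶) - 49284 = (-128 - (1 + 4)⁶) - 49284 = (-128 - 1*5⁶) - 49284 = (-128 - 1*15625) - 49284 = (-128 - 15625) - 49284 = -15753 - 49284 = -65037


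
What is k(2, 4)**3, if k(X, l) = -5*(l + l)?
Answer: -64000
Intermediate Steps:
k(X, l) = -10*l
k(2, 4)**3 = (-10*4)**3 = (-40)**3 = -64000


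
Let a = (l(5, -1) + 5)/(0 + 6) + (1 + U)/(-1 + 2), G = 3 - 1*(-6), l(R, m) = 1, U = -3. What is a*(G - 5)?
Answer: -4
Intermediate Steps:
G = 9 (G = 3 + 6 = 9)
a = -1 (a = (1 + 5)/(0 + 6) + (1 - 3)/(-1 + 2) = 6/6 - 2/1 = 6*(⅙) - 2*1 = 1 - 2 = -1)
a*(G - 5) = -(9 - 5) = -1*4 = -4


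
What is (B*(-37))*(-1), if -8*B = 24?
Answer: -111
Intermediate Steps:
B = -3 (B = -⅛*24 = -3)
(B*(-37))*(-1) = -3*(-37)*(-1) = 111*(-1) = -111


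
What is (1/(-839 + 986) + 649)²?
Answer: 9101923216/21609 ≈ 4.2121e+5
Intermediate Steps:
(1/(-839 + 986) + 649)² = (1/147 + 649)² = (95404/147)² = 9101923216/21609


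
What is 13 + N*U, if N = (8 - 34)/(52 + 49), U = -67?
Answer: 3055/101 ≈ 30.248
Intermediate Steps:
N = -26/101 ≈ -0.25743
13 + N*U = 13 - 26/101*(-67) = 13 + 1742/101 = 3055/101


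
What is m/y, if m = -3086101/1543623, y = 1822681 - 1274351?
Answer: -3086101/846414799590 ≈ -3.6461e-6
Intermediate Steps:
y = 548330
m = -3086101/1543623 (m = -3086101*1/1543623 = -3086101/1543623 ≈ -1.9993)
m/y = -3086101/1543623/548330 = -3086101/1543623*1/548330 = -3086101/846414799590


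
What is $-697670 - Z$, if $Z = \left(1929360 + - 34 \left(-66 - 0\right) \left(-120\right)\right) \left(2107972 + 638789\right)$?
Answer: $-4559843698550$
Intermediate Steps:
$Z = 4559843000880$ ($Z = \left(1929360 + - 34 \left(-66 + 0\right) \left(-120\right)\right) 2746761 = \left(1929360 + \left(-34\right) \left(-66\right) \left(-120\right)\right) 2746761 = \left(1929360 + 2244 \left(-120\right)\right) 2746761 = \left(1929360 - 269280\right) 2746761 = 1660080 \cdot 2746761 = 4559843000880$)
$-697670 - Z = -697670 - 4559843000880 = -4559843698550$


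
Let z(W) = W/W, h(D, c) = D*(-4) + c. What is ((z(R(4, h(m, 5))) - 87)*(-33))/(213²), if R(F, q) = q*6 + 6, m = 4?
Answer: 946/15123 ≈ 0.062554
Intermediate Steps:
h(D, c) = c - 4*D (h(D, c) = -4*D + c = c - 4*D)
R(F, q) = 6 + 6*q (R(F, q) = 6*q + 6 = 6 + 6*q)
z(W) = 1
((z(R(4, h(m, 5))) - 87)*(-33))/(213²) = ((1 - 87)*(-33))/(213²) = -86*(-33)/45369 = 2838*(1/45369) = 946/15123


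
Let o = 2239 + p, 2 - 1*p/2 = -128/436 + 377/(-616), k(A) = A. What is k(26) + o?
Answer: 76235673/33572 ≈ 2270.8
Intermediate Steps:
p = 195093/33572 (p = 4 - 2*(-128/436 + 377/(-616)) = 4 - 2*(-128*1/436 + 377*(-1/616)) = 4 - 2*(-32/109 - 377/616) = 4 - 2*(-60805/67144) = 4 + 60805/33572 = 195093/33572 ≈ 5.8112)
o = 75362801/33572 (o = 2239 + 195093/33572 = 75362801/33572 ≈ 2244.8)
k(26) + o = 26 + 75362801/33572 = 76235673/33572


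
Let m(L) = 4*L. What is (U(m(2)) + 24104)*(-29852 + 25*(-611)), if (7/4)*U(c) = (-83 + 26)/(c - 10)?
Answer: -7619332934/7 ≈ -1.0885e+9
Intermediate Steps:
U(c) = -228/(7*(-10 + c)) (U(c) = 4*((-83 + 26)/(c - 10))/7 = 4*(-57/(-10 + c))/7 = -228/(7*(-10 + c)))
(U(m(2)) + 24104)*(-29852 + 25*(-611)) = (-228/(-70 + 7*(4*2)) + 24104)*(-29852 + 25*(-611)) = (-228/(-70 + 7*8) + 24104)*(-29852 - 15275) = (-228/(-70 + 56) + 24104)*(-45127) = (-228/(-14) + 24104)*(-45127) = (-228*(-1/14) + 24104)*(-45127) = (114/7 + 24104)*(-45127) = (168842/7)*(-45127) = -7619332934/7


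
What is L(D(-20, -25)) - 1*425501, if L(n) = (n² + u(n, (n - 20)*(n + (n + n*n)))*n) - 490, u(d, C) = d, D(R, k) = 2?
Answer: -425983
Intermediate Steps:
L(n) = -490 + 2*n² (L(n) = (n² + n*n) - 490 = (n² + n²) - 490 = 2*n² - 490 = -490 + 2*n²)
L(D(-20, -25)) - 1*425501 = (-490 + 2*2²) - 1*425501 = (-490 + 2*4) - 425501 = (-490 + 8) - 425501 = -482 - 425501 = -425983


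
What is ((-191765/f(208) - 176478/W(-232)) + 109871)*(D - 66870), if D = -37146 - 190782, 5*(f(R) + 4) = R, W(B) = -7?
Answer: -3601933035525/94 ≈ -3.8318e+10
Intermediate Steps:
f(R) = -4 + R/5
D = -227928
((-191765/f(208) - 176478/W(-232)) + 109871)*(D - 66870) = ((-191765/(-4 + (⅕)*208) - 176478/(-7)) + 109871)*(-227928 - 66870) = ((-191765/(-4 + 208/5) - 176478*(-⅐)) + 109871)*(-294798) = ((-191765/188/5 + 176478/7) + 109871)*(-294798) = ((-191765*5/188 + 176478/7) + 109871)*(-294798) = ((-958825/188 + 176478/7) + 109871)*(-294798) = (26466089/1316 + 109871)*(-294798) = (171056325/1316)*(-294798) = -3601933035525/94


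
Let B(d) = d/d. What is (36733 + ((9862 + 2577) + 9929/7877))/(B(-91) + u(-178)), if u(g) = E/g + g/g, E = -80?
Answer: 34473061797/1717186 ≈ 20075.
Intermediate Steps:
B(d) = 1
u(g) = 1 - 80/g (u(g) = -80/g + g/g = -80/g + 1 = 1 - 80/g)
(36733 + ((9862 + 2577) + 9929/7877))/(B(-91) + u(-178)) = (36733 + ((9862 + 2577) + 9929/7877))/(1 + (-80 - 178)/(-178)) = (36733 + (12439 + 9929*(1/7877)))/(1 - 1/178*(-258)) = (36733 + (12439 + 9929/7877))/(1 + 129/89) = (36733 + 97991932/7877)/(218/89) = (387337773/7877)*(89/218) = 34473061797/1717186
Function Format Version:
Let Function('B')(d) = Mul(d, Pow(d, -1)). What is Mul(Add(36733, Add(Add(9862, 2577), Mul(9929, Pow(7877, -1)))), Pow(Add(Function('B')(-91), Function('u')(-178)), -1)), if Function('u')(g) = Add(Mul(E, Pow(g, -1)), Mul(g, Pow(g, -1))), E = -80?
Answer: Rational(34473061797, 1717186) ≈ 20075.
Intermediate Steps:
Function('B')(d) = 1
Function('u')(g) = Add(1, Mul(-80, Pow(g, -1))) (Function('u')(g) = Add(Mul(-80, Pow(g, -1)), Mul(g, Pow(g, -1))) = Add(Mul(-80, Pow(g, -1)), 1) = Add(1, Mul(-80, Pow(g, -1))))
Mul(Add(36733, Add(Add(9862, 2577), Mul(9929, Pow(7877, -1)))), Pow(Add(Function('B')(-91), Function('u')(-178)), -1)) = Mul(Add(36733, Add(Add(9862, 2577), Mul(9929, Pow(7877, -1)))), Pow(Add(1, Mul(Pow(-178, -1), Add(-80, -178))), -1)) = Mul(Add(36733, Add(12439, Mul(9929, Rational(1, 7877)))), Pow(Add(1, Mul(Rational(-1, 178), -258)), -1)) = Mul(Add(36733, Add(12439, Rational(9929, 7877))), Pow(Add(1, Rational(129, 89)), -1)) = Mul(Add(36733, Rational(97991932, 7877)), Pow(Rational(218, 89), -1)) = Mul(Rational(387337773, 7877), Rational(89, 218)) = Rational(34473061797, 1717186)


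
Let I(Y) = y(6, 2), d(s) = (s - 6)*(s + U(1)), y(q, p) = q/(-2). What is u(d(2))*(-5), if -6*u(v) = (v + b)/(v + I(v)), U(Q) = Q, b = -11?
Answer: 23/18 ≈ 1.2778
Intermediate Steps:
y(q, p) = -q/2 (y(q, p) = q*(-½) = -q/2)
d(s) = (1 + s)*(-6 + s) (d(s) = (s - 6)*(s + 1) = (-6 + s)*(1 + s) = (1 + s)*(-6 + s))
I(Y) = -3 (I(Y) = -½*6 = -3)
u(v) = -(-11 + v)/(6*(-3 + v)) (u(v) = -(v - 11)/(6*(v - 3)) = -(-11 + v)/(6*(-3 + v)))
u(d(2))*(-5) = ((11 - (-6 + 2² - 5*2))/(6*(-3 + (-6 + 2² - 5*2))))*(-5) = ((11 - (-6 + 4 - 10))/(6*(-3 + (-6 + 4 - 10))))*(-5) = ((11 - 1*(-12))/(6*(-3 - 12)))*(-5) = ((⅙)*(11 + 12)/(-15))*(-5) = ((⅙)*(-1/15)*23)*(-5) = -23/90*(-5) = 23/18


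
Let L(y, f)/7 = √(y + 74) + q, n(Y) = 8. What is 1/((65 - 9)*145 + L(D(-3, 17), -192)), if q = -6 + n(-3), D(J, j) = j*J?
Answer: 166/1350221 - √23/9451547 ≈ 0.00012244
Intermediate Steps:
D(J, j) = J*j
q = 2 (q = -6 + 8 = 2)
L(y, f) = 14 + 7*√(74 + y) (L(y, f) = 7*(√(y + 74) + 2) = 7*(√(74 + y) + 2) = 7*(2 + √(74 + y)) = 14 + 7*√(74 + y))
1/((65 - 9)*145 + L(D(-3, 17), -192)) = 1/((65 - 9)*145 + (14 + 7*√(74 - 3*17))) = 1/(56*145 + (14 + 7*√(74 - 51))) = 1/(8120 + (14 + 7*√23)) = 1/(8134 + 7*√23)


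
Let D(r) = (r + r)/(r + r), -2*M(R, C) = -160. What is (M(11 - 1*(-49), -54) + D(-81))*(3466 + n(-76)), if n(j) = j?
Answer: 274590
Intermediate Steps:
M(R, C) = 80 (M(R, C) = -1/2*(-160) = 80)
D(r) = 1 (D(r) = (2*r)/((2*r)) = (2*r)*(1/(2*r)) = 1)
(M(11 - 1*(-49), -54) + D(-81))*(3466 + n(-76)) = (80 + 1)*(3466 - 76) = 81*3390 = 274590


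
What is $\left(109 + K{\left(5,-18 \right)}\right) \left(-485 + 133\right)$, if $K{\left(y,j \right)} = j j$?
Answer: $-152416$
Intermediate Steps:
$K{\left(y,j \right)} = j^{2}$
$\left(109 + K{\left(5,-18 \right)}\right) \left(-485 + 133\right) = \left(109 + \left(-18\right)^{2}\right) \left(-485 + 133\right) = \left(109 + 324\right) \left(-352\right) = 433 \left(-352\right) = -152416$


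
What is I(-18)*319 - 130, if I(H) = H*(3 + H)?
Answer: 86000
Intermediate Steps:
I(-18)*319 - 130 = -18*(3 - 18)*319 - 130 = -18*(-15)*319 - 130 = 270*319 - 130 = 86130 - 130 = 86000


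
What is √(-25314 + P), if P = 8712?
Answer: I*√16602 ≈ 128.85*I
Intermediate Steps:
√(-25314 + P) = √(-25314 + 8712) = √(-16602) = I*√16602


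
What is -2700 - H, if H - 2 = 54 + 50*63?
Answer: -5906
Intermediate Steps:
H = 3206 (H = 2 + (54 + 50*63) = 2 + (54 + 3150) = 2 + 3204 = 3206)
-2700 - H = -2700 - 1*3206 = -2700 - 3206 = -5906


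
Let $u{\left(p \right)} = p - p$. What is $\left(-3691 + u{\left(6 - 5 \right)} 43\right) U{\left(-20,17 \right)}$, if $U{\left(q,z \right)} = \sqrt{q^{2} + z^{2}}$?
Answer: $- 3691 \sqrt{689} \approx -96884.0$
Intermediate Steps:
$u{\left(p \right)} = 0$
$\left(-3691 + u{\left(6 - 5 \right)} 43\right) U{\left(-20,17 \right)} = \left(-3691 + 0 \cdot 43\right) \sqrt{\left(-20\right)^{2} + 17^{2}} = \left(-3691 + 0\right) \sqrt{400 + 289} = - 3691 \sqrt{689}$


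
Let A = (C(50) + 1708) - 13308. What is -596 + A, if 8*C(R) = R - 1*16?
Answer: -48767/4 ≈ -12192.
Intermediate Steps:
C(R) = -2 + R/8 (C(R) = (R - 1*16)/8 = (R - 16)/8 = (-16 + R)/8 = -2 + R/8)
A = -46383/4 (A = ((-2 + (⅛)*50) + 1708) - 13308 = ((-2 + 25/4) + 1708) - 13308 = (17/4 + 1708) - 13308 = 6849/4 - 13308 = -46383/4 ≈ -11596.)
-596 + A = -596 - 46383/4 = -48767/4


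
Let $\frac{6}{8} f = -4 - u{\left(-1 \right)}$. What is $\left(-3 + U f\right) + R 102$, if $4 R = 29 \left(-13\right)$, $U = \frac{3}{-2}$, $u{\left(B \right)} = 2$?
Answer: $- \frac{19209}{2} \approx -9604.5$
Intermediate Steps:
$f = -8$ ($f = \frac{4 \left(-4 - 2\right)}{3} = \frac{4}{3} \left(-6\right) = -8$)
$U = - \frac{3}{2}$ ($U = 3 \left(- \frac{1}{2}\right) = - \frac{3}{2} \approx -1.5$)
$R = - \frac{377}{4}$ ($R = \frac{29 \left(-13\right)}{4} = \frac{1}{4} \left(-377\right) = - \frac{377}{4} \approx -94.25$)
$\left(-3 + U f\right) + R 102 = \left(-3 - -12\right) - \frac{19227}{2} = \left(-3 + 12\right) - \frac{19227}{2} = 9 - \frac{19227}{2} = - \frac{19209}{2}$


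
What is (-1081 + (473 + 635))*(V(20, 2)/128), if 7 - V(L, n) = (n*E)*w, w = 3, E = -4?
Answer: 837/128 ≈ 6.5391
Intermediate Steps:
V(L, n) = 7 + 12*n (V(L, n) = 7 - n*(-4)*3 = 7 - (-4*n)*3 = 7 - (-12)*n = 7 + 12*n)
(-1081 + (473 + 635))*(V(20, 2)/128) = (-1081 + (473 + 635))*((7 + 12*2)/128) = (-1081 + 1108)*((7 + 24)*(1/128)) = 27*(31*(1/128)) = 27*(31/128) = 837/128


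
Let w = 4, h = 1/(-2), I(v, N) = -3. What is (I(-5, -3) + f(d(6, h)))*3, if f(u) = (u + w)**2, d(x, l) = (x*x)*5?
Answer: 101559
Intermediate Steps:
h = -1/2 ≈ -0.50000
d(x, l) = 5*x**2 (d(x, l) = x**2*5 = 5*x**2)
f(u) = (4 + u)**2 (f(u) = (u + 4)**2 = (4 + u)**2)
(I(-5, -3) + f(d(6, h)))*3 = (-3 + (4 + 5*6**2)**2)*3 = (-3 + (4 + 5*36)**2)*3 = (-3 + (4 + 180)**2)*3 = (-3 + 184**2)*3 = (-3 + 33856)*3 = 33853*3 = 101559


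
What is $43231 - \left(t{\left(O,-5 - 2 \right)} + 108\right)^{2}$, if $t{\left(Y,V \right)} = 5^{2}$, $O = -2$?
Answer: $25542$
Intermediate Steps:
$t{\left(Y,V \right)} = 25$
$43231 - \left(t{\left(O,-5 - 2 \right)} + 108\right)^{2} = 43231 - \left(25 + 108\right)^{2} = 43231 - 133^{2} = 43231 - 17689 = 25542$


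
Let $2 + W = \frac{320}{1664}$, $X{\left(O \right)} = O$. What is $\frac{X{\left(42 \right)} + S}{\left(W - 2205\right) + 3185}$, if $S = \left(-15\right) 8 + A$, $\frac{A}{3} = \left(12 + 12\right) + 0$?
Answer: $- \frac{156}{25433} \approx -0.0061338$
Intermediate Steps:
$W = - \frac{47}{26}$ ($W = -2 + \frac{320}{1664} = -2 + 320 \cdot \frac{1}{1664} = -2 + \frac{5}{26} = - \frac{47}{26} \approx -1.8077$)
$A = 72$ ($A = 3 \left(\left(12 + 12\right) + 0\right) = 3 \left(24 + 0\right) = 3 \cdot 24 = 72$)
$S = -48$ ($S = \left(-15\right) 8 + 72 = -120 + 72 = -48$)
$\frac{X{\left(42 \right)} + S}{\left(W - 2205\right) + 3185} = \frac{42 - 48}{\left(- \frac{47}{26} - 2205\right) + 3185} = - \frac{6}{\left(- \frac{47}{26} - 2205\right) + 3185} = - \frac{6}{- \frac{57377}{26} + 3185} = - \frac{6}{\frac{25433}{26}} = \left(-6\right) \frac{26}{25433} = - \frac{156}{25433}$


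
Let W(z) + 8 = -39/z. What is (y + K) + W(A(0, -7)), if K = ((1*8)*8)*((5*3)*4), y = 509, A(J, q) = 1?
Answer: 4302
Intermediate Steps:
W(z) = -8 - 39/z
K = 3840 (K = (8*8)*(15*4) = 64*60 = 3840)
(y + K) + W(A(0, -7)) = (509 + 3840) + (-8 - 39/1) = 4349 + (-8 - 39*1) = 4349 + (-8 - 39) = 4349 - 47 = 4302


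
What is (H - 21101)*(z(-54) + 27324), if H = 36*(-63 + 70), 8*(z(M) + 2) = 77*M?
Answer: -2235200441/4 ≈ -5.5880e+8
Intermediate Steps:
z(M) = -2 + 77*M/8 (z(M) = -2 + (77*M)/8 = -2 + 77*M/8)
H = 252 (H = 36*7 = 252)
(H - 21101)*(z(-54) + 27324) = (252 - 21101)*((-2 + (77/8)*(-54)) + 27324) = -20849*((-2 - 2079/4) + 27324) = -20849*(-2087/4 + 27324) = -20849*107209/4 = -2235200441/4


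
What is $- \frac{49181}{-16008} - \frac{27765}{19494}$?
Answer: $\frac{9523561}{5778888} \approx 1.648$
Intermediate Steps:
$- \frac{49181}{-16008} - \frac{27765}{19494} = \left(-49181\right) \left(- \frac{1}{16008}\right) - \frac{3085}{2166} = \frac{49181}{16008} - \frac{3085}{2166} = \frac{9523561}{5778888}$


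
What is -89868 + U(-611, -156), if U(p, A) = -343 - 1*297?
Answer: -90508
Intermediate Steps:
U(p, A) = -640 (U(p, A) = -343 - 297 = -640)
-89868 + U(-611, -156) = -89868 - 640 = -90508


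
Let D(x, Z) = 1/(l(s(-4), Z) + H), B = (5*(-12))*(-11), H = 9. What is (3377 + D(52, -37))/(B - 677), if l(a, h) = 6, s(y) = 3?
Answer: -50656/255 ≈ -198.65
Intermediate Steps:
B = 660 (B = -60*(-11) = 660)
D(x, Z) = 1/15 (D(x, Z) = 1/(6 + 9) = 1/15)
(3377 + D(52, -37))/(B - 677) = (3377 + 1/15)/(660 - 677) = (50656/15)/(-17) = (50656/15)*(-1/17) = -50656/255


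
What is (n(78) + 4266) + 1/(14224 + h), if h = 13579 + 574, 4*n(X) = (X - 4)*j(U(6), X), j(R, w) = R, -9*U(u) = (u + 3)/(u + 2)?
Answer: 1935850579/454032 ≈ 4263.7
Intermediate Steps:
U(u) = -(3 + u)/(9*(2 + u)) (U(u) = -(u + 3)/(9*(u + 2)) = -(3 + u)/(9*(2 + u)))
n(X) = ⅛ - X/32 (n(X) = ((X - 4)*((-3 - 1*6)/(9*(2 + 6))))/4 = ((-4 + X)*((⅑)*(-3 - 6)/8))/4 = ((-4 + X)*((⅑)*(⅛)*(-9)))/4 = ((-4 + X)*(-⅛))/4 = (½ - X/8)/4 = ⅛ - X/32)
h = 14153
(n(78) + 4266) + 1/(14224 + h) = ((⅛ - 1/32*78) + 4266) + 1/(14224 + 14153) = ((⅛ - 39/16) + 4266) + 1/28377 = (-37/16 + 4266) + 1/28377 = 68219/16 + 1/28377 = 1935850579/454032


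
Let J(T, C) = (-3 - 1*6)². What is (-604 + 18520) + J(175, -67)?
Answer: 17997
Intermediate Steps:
J(T, C) = 81 (J(T, C) = (-3 - 6)² = (-9)² = 81)
(-604 + 18520) + J(175, -67) = (-604 + 18520) + 81 = 17916 + 81 = 17997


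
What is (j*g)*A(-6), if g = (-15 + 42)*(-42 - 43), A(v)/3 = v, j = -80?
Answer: -3304800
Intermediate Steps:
A(v) = 3*v
g = -2295 (g = 27*(-85) = -2295)
(j*g)*A(-6) = (-80*(-2295))*(3*(-6)) = 183600*(-18) = -3304800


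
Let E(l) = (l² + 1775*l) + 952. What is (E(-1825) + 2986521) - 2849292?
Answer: 229431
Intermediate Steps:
E(l) = 952 + l² + 1775*l
(E(-1825) + 2986521) - 2849292 = ((952 + (-1825)² + 1775*(-1825)) + 2986521) - 2849292 = ((952 + 3330625 - 3239375) + 2986521) - 2849292 = (92202 + 2986521) - 2849292 = 3078723 - 2849292 = 229431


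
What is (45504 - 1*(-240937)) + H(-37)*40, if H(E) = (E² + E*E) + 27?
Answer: 397041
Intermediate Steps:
H(E) = 27 + 2*E² (H(E) = (E² + E²) + 27 = 2*E² + 27 = 27 + 2*E²)
(45504 - 1*(-240937)) + H(-37)*40 = (45504 - 1*(-240937)) + (27 + 2*(-37)²)*40 = (45504 + 240937) + (27 + 2*1369)*40 = 286441 + (27 + 2738)*40 = 286441 + 2765*40 = 286441 + 110600 = 397041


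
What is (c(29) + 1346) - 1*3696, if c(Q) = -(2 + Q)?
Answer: -2381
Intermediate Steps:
c(Q) = -2 - Q
(c(29) + 1346) - 1*3696 = ((-2 - 1*29) + 1346) - 1*3696 = ((-2 - 29) + 1346) - 3696 = (-31 + 1346) - 3696 = 1315 - 3696 = -2381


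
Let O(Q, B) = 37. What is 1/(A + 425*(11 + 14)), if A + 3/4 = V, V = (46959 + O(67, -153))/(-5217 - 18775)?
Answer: 11996/127425005 ≈ 9.4142e-5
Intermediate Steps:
V = -11749/5998 (V = (46959 + 37)/(-5217 - 18775) = 46996/(-23992) = 46996*(-1/23992) = -11749/5998 ≈ -1.9588)
A = -32495/11996 (A = -¾ - 11749/5998 = -32495/11996 ≈ -2.7088)
1/(A + 425*(11 + 14)) = 1/(-32495/11996 + 425*(11 + 14)) = 1/(-32495/11996 + 425*25) = 1/(-32495/11996 + 10625) = 1/(127425005/11996) = 11996/127425005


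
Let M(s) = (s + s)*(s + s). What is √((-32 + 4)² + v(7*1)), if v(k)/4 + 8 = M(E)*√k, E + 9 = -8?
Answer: 4*√(47 + 289*√7) ≈ 113.96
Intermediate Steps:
E = -17 (E = -9 - 8 = -17)
M(s) = 4*s² (M(s) = (2*s)*(2*s) = 4*s²)
v(k) = -32 + 4624*√k (v(k) = -32 + 4*((4*(-17)²)*√k) = -32 + 4*((4*289)*√k) = -32 + 4*(1156*√k) = -32 + 4624*√k)
√((-32 + 4)² + v(7*1)) = √((-32 + 4)² + (-32 + 4624*√(7*1))) = √((-28)² + (-32 + 4624*√7)) = √(784 + (-32 + 4624*√7)) = √(752 + 4624*√7)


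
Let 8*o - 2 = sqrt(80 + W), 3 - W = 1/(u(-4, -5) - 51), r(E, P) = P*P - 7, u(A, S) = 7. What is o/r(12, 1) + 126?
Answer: 3023/24 - sqrt(40183)/1056 ≈ 125.77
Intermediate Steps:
r(E, P) = -7 + P**2 (r(E, P) = P**2 - 7 = -7 + P**2)
W = 133/44 (W = 3 - 1/(7 - 51) = 3 - 1/(-44) = 3 - 1*(-1/44) = 3 + 1/44 = 133/44 ≈ 3.0227)
o = 1/4 + sqrt(40183)/176 (o = 1/4 + sqrt(80 + 133/44)/8 = 1/4 + sqrt(3653/44)/8 = 1/4 + (sqrt(40183)/22)/8 = 1/4 + sqrt(40183)/176 ≈ 1.3890)
o/r(12, 1) + 126 = (1/4 + sqrt(40183)/176)/(-7 + 1**2) + 126 = (1/4 + sqrt(40183)/176)/(-7 + 1) + 126 = (1/4 + sqrt(40183)/176)/(-6) + 126 = -(1/4 + sqrt(40183)/176)/6 + 126 = (-1/24 - sqrt(40183)/1056) + 126 = 3023/24 - sqrt(40183)/1056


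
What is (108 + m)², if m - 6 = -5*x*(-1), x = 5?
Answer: 19321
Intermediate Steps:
m = 31 (m = 6 - 5*5*(-1) = 6 - 25*(-1) = 6 + 25 = 31)
(108 + m)² = (108 + 31)² = 139² = 19321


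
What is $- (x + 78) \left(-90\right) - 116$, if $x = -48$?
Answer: $2584$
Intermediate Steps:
$- (x + 78) \left(-90\right) - 116 = - (-48 + 78) \left(-90\right) - 116 = \left(-1\right) 30 \left(-90\right) - 116 = \left(-30\right) \left(-90\right) - 116 = 2700 - 116 = 2584$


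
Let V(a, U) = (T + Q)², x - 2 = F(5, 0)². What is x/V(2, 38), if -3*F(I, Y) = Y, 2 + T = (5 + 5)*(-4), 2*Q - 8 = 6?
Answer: 2/1225 ≈ 0.0016327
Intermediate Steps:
Q = 7 (Q = 4 + (½)*6 = 4 + 3 = 7)
T = -42 (T = -2 + (5 + 5)*(-4) = -2 + 10*(-4) = -2 - 40 = -42)
F(I, Y) = -Y/3
x = 2 (x = 2 + (-⅓*0)² = 2 + 0² = 2 + 0 = 2)
V(a, U) = 1225 (V(a, U) = (-42 + 7)² = (-35)² = 1225)
x/V(2, 38) = 2/1225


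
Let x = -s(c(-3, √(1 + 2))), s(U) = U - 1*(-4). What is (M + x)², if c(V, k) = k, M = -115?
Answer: (119 + √3)² ≈ 14576.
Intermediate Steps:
s(U) = 4 + U (s(U) = U + 4 = 4 + U)
x = -4 - √3 (x = -(4 + √(1 + 2)) = -(4 + √3) = -4 - √3 ≈ -5.7320)
(M + x)² = (-115 + (-4 - √3))² = (-119 - √3)²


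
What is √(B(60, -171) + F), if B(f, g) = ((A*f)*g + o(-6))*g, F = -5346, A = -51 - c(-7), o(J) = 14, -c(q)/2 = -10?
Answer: 120*I*√8651 ≈ 11161.0*I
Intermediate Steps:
c(q) = 20 (c(q) = -2*(-10) = 20)
A = -71 (A = -51 - 1*20 = -51 - 20 = -71)
B(f, g) = g*(14 - 71*f*g) (B(f, g) = ((-71*f)*g + 14)*g = (-71*f*g + 14)*g = (14 - 71*f*g)*g = g*(14 - 71*f*g))
√(B(60, -171) + F) = √(-171*(14 - 71*60*(-171)) - 5346) = √(-171*(14 + 728460) - 5346) = √(-171*728474 - 5346) = √(-124569054 - 5346) = √(-124574400) = 120*I*√8651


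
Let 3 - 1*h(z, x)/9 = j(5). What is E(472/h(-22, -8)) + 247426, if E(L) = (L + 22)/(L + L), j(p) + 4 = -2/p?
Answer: 583930203/2360 ≈ 2.4743e+5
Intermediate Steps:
j(p) = -4 - 2/p
h(z, x) = 333/5 (h(z, x) = 27 - 9*(-4 - 2/5) = 27 - 9*(-4 - 2*⅕) = 27 - 9*(-4 - ⅖) = 27 - 9*(-22/5) = 27 + 198/5 = 333/5)
E(L) = (22 + L)/(2*L) (E(L) = (22 + L)/((2*L)) = (22 + L)*(1/(2*L)) = (22 + L)/(2*L))
E(472/h(-22, -8)) + 247426 = (22 + 472/(333/5))/(2*((472/(333/5)))) + 247426 = (22 + 472*(5/333))/(2*((472*(5/333)))) + 247426 = (22 + 2360/333)/(2*(2360/333)) + 247426 = (½)*(333/2360)*(9686/333) + 247426 = 4843/2360 + 247426 = 583930203/2360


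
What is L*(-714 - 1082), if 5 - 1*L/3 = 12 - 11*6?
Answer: -317892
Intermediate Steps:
L = 177 (L = 15 - 3*(12 - 11*6) = 15 - 3*(12 - 66) = 15 - 3*(-54) = 15 + 162 = 177)
L*(-714 - 1082) = 177*(-714 - 1082) = 177*(-1796) = -317892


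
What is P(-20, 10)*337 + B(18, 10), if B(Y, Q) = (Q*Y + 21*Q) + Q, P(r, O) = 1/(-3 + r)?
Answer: 8863/23 ≈ 385.35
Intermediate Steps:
B(Y, Q) = 22*Q + Q*Y (B(Y, Q) = (21*Q + Q*Y) + Q = 22*Q + Q*Y)
P(-20, 10)*337 + B(18, 10) = 337/(-3 - 20) + 10*(22 + 18) = 337/(-23) + 10*40 = -1/23*337 + 400 = -337/23 + 400 = 8863/23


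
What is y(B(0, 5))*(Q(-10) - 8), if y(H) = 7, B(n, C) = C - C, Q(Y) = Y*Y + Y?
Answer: 574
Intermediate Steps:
Q(Y) = Y + Y**2 (Q(Y) = Y**2 + Y = Y + Y**2)
B(n, C) = 0
y(B(0, 5))*(Q(-10) - 8) = 7*(-10*(1 - 10) - 8) = 7*(-10*(-9) - 8) = 7*(90 - 8) = 7*82 = 574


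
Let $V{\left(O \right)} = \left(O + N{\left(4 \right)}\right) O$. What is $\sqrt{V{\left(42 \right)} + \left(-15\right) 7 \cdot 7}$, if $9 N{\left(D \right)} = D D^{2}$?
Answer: $\frac{\sqrt{11949}}{3} \approx 36.437$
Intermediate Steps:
$N{\left(D \right)} = \frac{D^{3}}{9}$ ($N{\left(D \right)} = \frac{D D^{2}}{9} = \frac{D^{3}}{9}$)
$V{\left(O \right)} = O \left(\frac{64}{9} + O\right)$ ($V{\left(O \right)} = \left(O + \frac{4^{3}}{9}\right) O = \left(O + \frac{1}{9} \cdot 64\right) O = \left(O + \frac{64}{9}\right) O = \left(\frac{64}{9} + O\right) O = O \left(\frac{64}{9} + O\right)$)
$\sqrt{V{\left(42 \right)} + \left(-15\right) 7 \cdot 7} = \sqrt{\frac{1}{9} \cdot 42 \left(64 + 9 \cdot 42\right) + \left(-15\right) 7 \cdot 7} = \sqrt{\frac{1}{9} \cdot 42 \left(64 + 378\right) - 735} = \sqrt{\frac{1}{9} \cdot 42 \cdot 442 - 735} = \sqrt{\frac{6188}{3} - 735} = \sqrt{\frac{3983}{3}} = \frac{\sqrt{11949}}{3}$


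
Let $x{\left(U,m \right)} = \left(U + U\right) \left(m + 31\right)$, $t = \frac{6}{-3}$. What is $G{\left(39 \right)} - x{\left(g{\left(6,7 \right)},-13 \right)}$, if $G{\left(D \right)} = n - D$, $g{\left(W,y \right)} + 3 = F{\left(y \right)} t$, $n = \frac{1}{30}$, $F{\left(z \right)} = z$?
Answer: $\frac{17191}{30} \approx 573.03$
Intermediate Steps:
$t = -2$ ($t = 6 \left(- \frac{1}{3}\right) = -2$)
$n = \frac{1}{30} \approx 0.033333$
$g{\left(W,y \right)} = -3 - 2 y$ ($g{\left(W,y \right)} = -3 + y \left(-2\right) = -3 - 2 y$)
$x{\left(U,m \right)} = 2 U \left(31 + m\right)$
$G{\left(D \right)} = \frac{1}{30} - D$
$G{\left(39 \right)} - x{\left(g{\left(6,7 \right)},-13 \right)} = \left(\frac{1}{30} - 39\right) - 2 \left(-3 - 14\right) \left(31 - 13\right) = \left(\frac{1}{30} - 39\right) - 2 \left(-3 - 14\right) 18 = - \frac{1169}{30} - 2 \left(-17\right) 18 = - \frac{1169}{30} - -612 = - \frac{1169}{30} + 612 = \frac{17191}{30}$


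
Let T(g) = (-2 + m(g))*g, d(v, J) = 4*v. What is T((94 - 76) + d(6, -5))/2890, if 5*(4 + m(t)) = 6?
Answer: -504/7225 ≈ -0.069758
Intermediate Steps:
m(t) = -14/5 (m(t) = -4 + (⅕)*6 = -4 + 6/5 = -14/5)
T(g) = -24*g/5 (T(g) = (-2 - 14/5)*g = -24*g/5)
T((94 - 76) + d(6, -5))/2890 = -24*((94 - 76) + 4*6)/5/2890 = -24*(18 + 24)/5*(1/2890) = -24/5*42*(1/2890) = -1008/5*1/2890 = -504/7225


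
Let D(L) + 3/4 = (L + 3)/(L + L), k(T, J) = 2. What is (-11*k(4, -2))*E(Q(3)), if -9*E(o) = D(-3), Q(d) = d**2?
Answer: -11/6 ≈ -1.8333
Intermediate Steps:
D(L) = -3/4 + (3 + L)/(2*L) (D(L) = -3/4 + (L + 3)/(L + L) = -3/4 + (3 + L)/((2*L)) = -3/4 + (3 + L)*(1/(2*L)) = -3/4 + (3 + L)/(2*L))
E(o) = 1/12 (E(o) = -(6 - 1*(-3))/(36*(-3)) = -(-1)*(6 + 3)/(36*3) = -(-1)*9/(36*3) = -1/9*(-3/4) = 1/12)
(-11*k(4, -2))*E(Q(3)) = -11*2*(1/12) = -22*1/12 = -11/6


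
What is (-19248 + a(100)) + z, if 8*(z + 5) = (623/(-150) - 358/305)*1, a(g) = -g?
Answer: -1416688343/73200 ≈ -19354.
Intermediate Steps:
z = -414743/73200 (z = -5 + ((623/(-150) - 358/305)*1)/8 = -5 + ((623*(-1/150) - 358*1/305)*1)/8 = -5 + ((-623/150 - 358/305)*1)/8 = -5 + (-48743/9150*1)/8 = -5 + (1/8)*(-48743/9150) = -5 - 48743/73200 = -414743/73200 ≈ -5.6659)
(-19248 + a(100)) + z = (-19248 - 1*100) - 414743/73200 = (-19248 - 100) - 414743/73200 = -19348 - 414743/73200 = -1416688343/73200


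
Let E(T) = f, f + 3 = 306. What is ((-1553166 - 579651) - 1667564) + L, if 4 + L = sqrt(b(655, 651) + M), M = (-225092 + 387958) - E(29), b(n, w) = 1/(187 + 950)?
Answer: -3800385 + 2*sqrt(52539102021)/1137 ≈ -3.8000e+6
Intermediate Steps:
f = 303 (f = -3 + 306 = 303)
b(n, w) = 1/1137
E(T) = 303
M = 162563 (M = (-225092 + 387958) - 1*303 = 162866 - 303 = 162563)
L = -4 + 2*sqrt(52539102021)/1137 (L = -4 + sqrt(1/1137 + 162563) = -4 + sqrt(184834132/1137) = -4 + 2*sqrt(52539102021)/1137 ≈ 399.19)
((-1553166 - 579651) - 1667564) + L = ((-1553166 - 579651) - 1667564) + (-4 + 2*sqrt(52539102021)/1137) = (-2132817 - 1667564) + (-4 + 2*sqrt(52539102021)/1137) = -3800381 + (-4 + 2*sqrt(52539102021)/1137) = -3800385 + 2*sqrt(52539102021)/1137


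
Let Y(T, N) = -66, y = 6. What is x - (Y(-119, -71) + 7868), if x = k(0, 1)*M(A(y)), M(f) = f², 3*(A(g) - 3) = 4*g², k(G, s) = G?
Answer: -7802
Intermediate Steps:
A(g) = 3 + 4*g²/3 (A(g) = 3 + (4*g²)/3 = 3 + 4*g²/3)
x = 0 (x = 0*(3 + (4/3)*6²)² = 0*(3 + (4/3)*36)² = 0*(3 + 48)² = 0*51² = 0*2601 = 0)
x - (Y(-119, -71) + 7868) = 0 - (-66 + 7868) = 0 - 1*7802 = 0 - 7802 = -7802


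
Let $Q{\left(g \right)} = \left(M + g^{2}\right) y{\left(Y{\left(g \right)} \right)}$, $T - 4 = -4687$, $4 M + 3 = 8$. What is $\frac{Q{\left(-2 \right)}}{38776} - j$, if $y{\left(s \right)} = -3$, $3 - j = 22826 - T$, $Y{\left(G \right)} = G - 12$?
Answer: $\frac{4266290561}{155104} \approx 27506.0$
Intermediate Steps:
$M = \frac{5}{4}$ ($M = - \frac{3}{4} + \frac{1}{4} \cdot 8 = - \frac{3}{4} + 2 = \frac{5}{4} \approx 1.25$)
$T = -4683$ ($T = 4 - 4687 = -4683$)
$Y{\left(G \right)} = -12 + G$ ($Y{\left(G \right)} = G - 12 = -12 + G$)
$j = -27506$ ($j = 3 - \left(22826 - -4683\right) = 3 - \left(22826 + 4683\right) = 3 - 27509 = -27506$)
$Q{\left(g \right)} = - \frac{15}{4} - 3 g^{2}$ ($Q{\left(g \right)} = \left(\frac{5}{4} + g^{2}\right) \left(-3\right) = - \frac{15}{4} - 3 g^{2}$)
$\frac{Q{\left(-2 \right)}}{38776} - j = \frac{- \frac{15}{4} - 3 \left(-2\right)^{2}}{38776} - -27506 = \left(- \frac{15}{4} - 12\right) \frac{1}{38776} + 27506 = \left(- \frac{63}{4}\right) \frac{1}{38776} + 27506 = - \frac{63}{155104} + 27506 = \frac{4266290561}{155104}$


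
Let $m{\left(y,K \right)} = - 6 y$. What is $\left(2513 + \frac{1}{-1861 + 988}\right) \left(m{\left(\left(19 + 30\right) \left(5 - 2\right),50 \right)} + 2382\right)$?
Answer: $\frac{1096924000}{291} \approx 3.7695 \cdot 10^{6}$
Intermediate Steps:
$\left(2513 + \frac{1}{-1861 + 988}\right) \left(m{\left(\left(19 + 30\right) \left(5 - 2\right),50 \right)} + 2382\right) = \left(2513 + \frac{1}{-1861 + 988}\right) \left(- 6 \left(19 + 30\right) \left(5 - 2\right) + 2382\right) = \left(2513 + \frac{1}{-873}\right) \left(- 6 \cdot 49 \cdot 3 + 2382\right) = \left(2513 - \frac{1}{873}\right) \left(\left(-6\right) 147 + 2382\right) = \frac{2193848 \left(-882 + 2382\right)}{873} = \frac{2193848}{873} \cdot 1500 = \frac{1096924000}{291}$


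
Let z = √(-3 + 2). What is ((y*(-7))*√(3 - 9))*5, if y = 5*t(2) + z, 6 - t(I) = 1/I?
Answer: √6*(35 - 1925*I/2) ≈ 85.732 - 2357.6*I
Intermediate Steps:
t(I) = 6 - 1/I
z = I (z = √(-1) = I ≈ 1.0*I)
y = 55/2 + I (y = 5*(6 - 1/2) + I = 5*(6 - 1*½) + I = 5*(6 - ½) + I = 5*(11/2) + I = 55/2 + I ≈ 27.5 + 1.0*I)
((y*(-7))*√(3 - 9))*5 = (((55/2 + I)*(-7))*√(3 - 9))*5 = ((-385/2 - 7*I)*√(-6))*5 = ((-385/2 - 7*I)*(I*√6))*5 = (I*√6*(-385/2 - 7*I))*5 = 5*I*√6*(-385/2 - 7*I)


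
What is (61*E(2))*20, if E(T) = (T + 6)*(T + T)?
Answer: 39040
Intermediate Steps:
E(T) = 2*T*(6 + T) (E(T) = (6 + T)*(2*T) = 2*T*(6 + T))
(61*E(2))*20 = (61*(2*2*(6 + 2)))*20 = (61*(2*2*8))*20 = (61*32)*20 = 1952*20 = 39040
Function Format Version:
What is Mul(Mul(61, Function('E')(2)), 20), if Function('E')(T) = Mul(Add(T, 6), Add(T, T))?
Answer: 39040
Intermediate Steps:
Function('E')(T) = Mul(2, T, Add(6, T)) (Function('E')(T) = Mul(Add(6, T), Mul(2, T)) = Mul(2, T, Add(6, T)))
Mul(Mul(61, Function('E')(2)), 20) = Mul(Mul(61, Mul(2, 2, Add(6, 2))), 20) = Mul(Mul(61, Mul(2, 2, 8)), 20) = Mul(Mul(61, 32), 20) = Mul(1952, 20) = 39040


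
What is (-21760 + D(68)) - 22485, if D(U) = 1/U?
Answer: -3008659/68 ≈ -44245.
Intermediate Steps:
(-21760 + D(68)) - 22485 = (-21760 + 1/68) - 22485 = -1479679/68 - 22485 = -3008659/68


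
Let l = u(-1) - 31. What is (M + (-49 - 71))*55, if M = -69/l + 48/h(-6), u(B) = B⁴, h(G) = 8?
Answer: -12287/2 ≈ -6143.5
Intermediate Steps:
l = -30 (l = (-1)⁴ - 31 = 1 - 31 = -30)
M = 83/10 (M = -69/(-30) + 48/8 = -69*(-1/30) + 48*(⅛) = 23/10 + 6 = 83/10 ≈ 8.3000)
(M + (-49 - 71))*55 = (83/10 + (-49 - 71))*55 = (83/10 - 120)*55 = -1117/10*55 = -12287/2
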